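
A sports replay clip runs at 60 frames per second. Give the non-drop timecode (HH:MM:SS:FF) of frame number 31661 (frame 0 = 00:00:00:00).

00:08:47:41

31661 ÷ 60 = 527 full seconds, remainder 41 frames.
527 s = 0 h 8 min 47 s.
Timecode: 00:08:47:41.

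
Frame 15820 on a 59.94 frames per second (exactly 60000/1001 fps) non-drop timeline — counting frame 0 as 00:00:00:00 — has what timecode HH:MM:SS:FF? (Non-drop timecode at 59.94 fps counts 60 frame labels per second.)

00:04:23:40

15820 ÷ 60 = 263 full seconds, remainder 40 frames.
263 s = 0 h 4 min 23 s.
Timecode: 00:04:23:40.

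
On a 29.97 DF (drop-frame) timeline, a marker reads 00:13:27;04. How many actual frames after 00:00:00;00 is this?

As if non-drop at 30 labels/s: (0 × 3600 + 13 × 60 + 27) × 30 + 4 = 24214.
Minute boundaries passed: 13; those not divisible by 10: 13 − 1 = 12; dropped labels = 2 × 12 = 24.
Actual frame index = 24214 − 24 = 24190.

24190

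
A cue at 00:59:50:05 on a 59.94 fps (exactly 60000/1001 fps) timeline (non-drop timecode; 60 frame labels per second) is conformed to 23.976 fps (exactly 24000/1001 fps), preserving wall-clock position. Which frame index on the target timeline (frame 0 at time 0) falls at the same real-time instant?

Source frame index: (0×3600 + 59×60 + 50) × 60 + 5 = 215405.
Real time: 215405 / (60000/1001) = 43124081/12000 s.
Target frame: (43124081/12000) × (24000/1001) = 86162.

frame 86162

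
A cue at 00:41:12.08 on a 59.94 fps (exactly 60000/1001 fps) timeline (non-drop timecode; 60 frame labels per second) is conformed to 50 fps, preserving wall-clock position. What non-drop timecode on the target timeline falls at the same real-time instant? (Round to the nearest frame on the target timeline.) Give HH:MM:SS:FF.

Source frame index: (0×3600 + 41×60 + 12) × 60 + 8 = 148328.
Real time: 148328 / (60000/1001) = 18559541/7500 s.
Target frame: (18559541/7500) × (50) = 18559541/150 ≈ 123730.273 → 123730.
At 50 labels/s: frame 123730 → 00:41:14:30.

00:41:14:30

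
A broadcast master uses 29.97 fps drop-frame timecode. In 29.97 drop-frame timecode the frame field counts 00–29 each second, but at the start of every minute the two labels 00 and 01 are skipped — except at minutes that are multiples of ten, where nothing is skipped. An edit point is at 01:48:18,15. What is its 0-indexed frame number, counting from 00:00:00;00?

Complete 10-minute blocks: 10, each 17982 frames → 179820.
Remaining 8 whole minutes in the current block: 1800 + 7 × 1798 = 14386 frames.
Within the current minute: 18 × 30 + 15 − 2 = 553 (labels ;00/;01 skipped at this minute). Total = 179820 + 14386 + 553 = 194759.

194759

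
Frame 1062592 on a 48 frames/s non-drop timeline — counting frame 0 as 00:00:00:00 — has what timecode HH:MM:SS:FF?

1062592 ÷ 48 = 22137 full seconds, remainder 16 frames.
22137 s = 6 h 8 min 57 s.
Timecode: 06:08:57:16.

06:08:57:16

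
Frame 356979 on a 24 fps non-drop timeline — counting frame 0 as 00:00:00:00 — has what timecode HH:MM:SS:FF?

04:07:54:03

356979 ÷ 24 = 14874 full seconds, remainder 3 frames.
14874 s = 4 h 7 min 54 s.
Timecode: 04:07:54:03.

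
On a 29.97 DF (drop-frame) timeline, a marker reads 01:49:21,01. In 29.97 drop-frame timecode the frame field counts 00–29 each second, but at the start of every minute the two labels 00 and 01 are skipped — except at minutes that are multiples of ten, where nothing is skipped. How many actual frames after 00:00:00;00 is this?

196633

As if non-drop at 30 labels/s: (1 × 3600 + 49 × 60 + 21) × 30 + 1 = 196831.
Minute boundaries passed: 109; those not divisible by 10: 109 − 10 = 99; dropped labels = 2 × 99 = 198.
Actual frame index = 196831 − 198 = 196633.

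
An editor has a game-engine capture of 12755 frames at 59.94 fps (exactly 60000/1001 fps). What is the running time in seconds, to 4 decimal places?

Running time = 12755 × 1001/60000 = 2553551/12000 s ≈ 212.7959 s.

212.7959 seconds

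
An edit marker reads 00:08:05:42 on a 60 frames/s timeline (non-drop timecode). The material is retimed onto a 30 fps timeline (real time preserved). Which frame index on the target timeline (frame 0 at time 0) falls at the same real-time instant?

frame 14571

Source frame index: (0×3600 + 8×60 + 5) × 60 + 42 = 29142.
Real time: 29142 / (60) = 4857/10 s.
Target frame: (4857/10) × (30) = 14571.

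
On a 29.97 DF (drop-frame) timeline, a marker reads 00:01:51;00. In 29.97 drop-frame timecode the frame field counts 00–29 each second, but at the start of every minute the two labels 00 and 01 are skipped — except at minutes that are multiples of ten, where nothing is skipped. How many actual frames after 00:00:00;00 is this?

3328

As if non-drop at 30 labels/s: (0 × 3600 + 1 × 60 + 51) × 30 + 0 = 3330.
Minute boundaries passed: 1; those not divisible by 10: 1 − 0 = 1; dropped labels = 2 × 1 = 2.
Actual frame index = 3330 − 2 = 3328.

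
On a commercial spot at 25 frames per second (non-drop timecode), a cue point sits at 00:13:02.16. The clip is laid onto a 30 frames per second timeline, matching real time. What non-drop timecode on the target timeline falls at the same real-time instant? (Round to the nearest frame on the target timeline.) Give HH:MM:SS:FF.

Source frame index: (0×3600 + 13×60 + 2) × 25 + 16 = 19566.
Real time: 19566 / (25) = 19566/25 s.
Target frame: (19566/25) × (30) = 117396/5 ≈ 23479.200 → 23479.
At 30 labels/s: frame 23479 → 00:13:02:19.

00:13:02:19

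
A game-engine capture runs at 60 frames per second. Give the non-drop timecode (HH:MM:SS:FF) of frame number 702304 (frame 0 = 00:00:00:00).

03:15:05:04

702304 ÷ 60 = 11705 full seconds, remainder 4 frames.
11705 s = 3 h 15 min 5 s.
Timecode: 03:15:05:04.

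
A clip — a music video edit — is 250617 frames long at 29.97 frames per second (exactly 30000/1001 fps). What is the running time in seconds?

Running time = 250617 / (30000/1001) = 8362.2539 s.

8362.2539 seconds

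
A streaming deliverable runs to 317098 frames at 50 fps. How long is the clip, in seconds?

6341.96 seconds

Running time = 317098 / (50) = 6341.96 s.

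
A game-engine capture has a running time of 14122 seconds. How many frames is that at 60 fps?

847320 frames

Frames = 14122 × 60 = 847320.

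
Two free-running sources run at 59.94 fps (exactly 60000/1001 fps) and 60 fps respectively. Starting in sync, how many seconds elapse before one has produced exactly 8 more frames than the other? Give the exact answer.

2002/15 seconds

The gap grows by |60 − 60000/1001| = 60/1001 frames per second.
Time for a 8-frame gap: 8 ÷ (60/1001) = 2002/15 s.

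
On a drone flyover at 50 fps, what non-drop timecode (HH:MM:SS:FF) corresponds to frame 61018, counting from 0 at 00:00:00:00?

00:20:20:18

61018 ÷ 50 = 1220 full seconds, remainder 18 frames.
1220 s = 0 h 20 min 20 s.
Timecode: 00:20:20:18.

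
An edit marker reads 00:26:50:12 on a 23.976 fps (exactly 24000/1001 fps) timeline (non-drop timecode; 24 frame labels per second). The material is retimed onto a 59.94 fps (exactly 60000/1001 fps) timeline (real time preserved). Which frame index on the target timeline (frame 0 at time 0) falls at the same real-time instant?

frame 96630

Source frame index: (0×3600 + 26×60 + 50) × 24 + 12 = 38652.
Real time: 38652 / (24000/1001) = 3224221/2000 s.
Target frame: (3224221/2000) × (60000/1001) = 96630.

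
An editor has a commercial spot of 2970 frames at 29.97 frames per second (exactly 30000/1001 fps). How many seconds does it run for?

Running time = 2970 / (30000/1001) = 99.099 s.

99.099 seconds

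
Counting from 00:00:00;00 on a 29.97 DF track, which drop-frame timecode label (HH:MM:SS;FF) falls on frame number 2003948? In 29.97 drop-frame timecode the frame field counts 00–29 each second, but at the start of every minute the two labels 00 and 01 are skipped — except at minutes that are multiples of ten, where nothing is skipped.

Ten DF minutes hold 17982 frames, so frame 2003948 lies in block 111 (frames 1996002–2013983) with 7946 frames into that block.
The block's first minute is 1800 frames and the rest 1798 each; 7946 frames reaches minute 4, so 111 × 18 + 4 × 2 = 2006 labels have been skipped so far.
Adding those back, label number 2003948 + 2006 = 2005954 at 30 labels/s is 66865 s + 4 f = 18 h 34 min 25 s frame 4, i.e. 18:34:25;04.

18:34:25;04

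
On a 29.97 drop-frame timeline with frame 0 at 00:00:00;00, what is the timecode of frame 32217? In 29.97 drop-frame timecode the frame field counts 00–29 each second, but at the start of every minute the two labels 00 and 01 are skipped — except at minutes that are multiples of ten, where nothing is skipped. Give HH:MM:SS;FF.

Each 10-minute DF block holds 10 × 60 × 30 − 9 × 2 = 17982 frames. 32217 ÷ 17982 → 1 full block, remainder 14235.
Within the partial block the first minute is 1800 frames and each further minute 1798, so 7 further minute boundaries passed. Total skipped labels = 18 × 1 + 2 × 7 = 32.
Non-drop label index = 32217 + 32 = 32249; at 30 labels/s that is 00:17:54:29, i.e. DF 00:17:54;29.

00:17:54;29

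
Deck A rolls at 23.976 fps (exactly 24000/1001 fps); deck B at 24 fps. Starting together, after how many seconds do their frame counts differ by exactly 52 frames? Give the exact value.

The gap grows by |24 − 24000/1001| = 24/1001 frames per second.
Time for a 52-frame gap: 52 ÷ (24/1001) = 13013/6 s.

13013/6 seconds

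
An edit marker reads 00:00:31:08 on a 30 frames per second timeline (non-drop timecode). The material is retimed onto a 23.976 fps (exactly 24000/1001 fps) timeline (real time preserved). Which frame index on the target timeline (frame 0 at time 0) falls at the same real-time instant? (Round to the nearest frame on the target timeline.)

Source frame index: (0×3600 + 0×60 + 31) × 30 + 8 = 938.
Real time: 938 / (30) = 469/15 s.
Target frame: (469/15) × (24000/1001) = 107200/143 ≈ 749.650 → 750.

frame 750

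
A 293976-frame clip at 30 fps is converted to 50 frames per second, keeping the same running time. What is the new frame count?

Target frames = source frames × (target rate / source rate) = 293976 × (50)/(30) = 293976 × 5/3 = 489960.

489960 frames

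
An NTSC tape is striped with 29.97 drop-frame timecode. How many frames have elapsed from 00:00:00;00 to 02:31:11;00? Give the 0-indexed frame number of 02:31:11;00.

271858

As if non-drop at 30 labels/s: (2 × 3600 + 31 × 60 + 11) × 30 + 0 = 272130.
Minute boundaries passed: 151; those not divisible by 10: 151 − 15 = 136; dropped labels = 2 × 136 = 272.
Actual frame index = 272130 − 272 = 271858.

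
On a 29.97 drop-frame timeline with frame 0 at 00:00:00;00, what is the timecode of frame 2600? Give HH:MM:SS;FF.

00:01:26;22

Ten DF minutes hold 17982 frames, so frame 2600 lies in block 0 (frames 0–17981) with 2600 frames into that block.
The block's first minute is 1800 frames and the rest 1798 each; 2600 frames reaches minute 1, so 0 × 18 + 1 × 2 = 2 labels have been skipped so far.
Adding those back, label number 2600 + 2 = 2602 at 30 labels/s is 86 s + 22 f = 0 h 1 min 26 s frame 22, i.e. 00:01:26;22.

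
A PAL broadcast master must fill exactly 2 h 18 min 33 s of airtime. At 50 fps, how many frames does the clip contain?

415650 frames

2 h 18 min 33 s = 8313 s.
Frames = 8313 × 50 = 415650.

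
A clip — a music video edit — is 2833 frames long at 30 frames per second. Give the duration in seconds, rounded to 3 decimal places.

94.433 seconds

Running time = 2833 × 1/30 = 2833/30 s ≈ 94.433 s.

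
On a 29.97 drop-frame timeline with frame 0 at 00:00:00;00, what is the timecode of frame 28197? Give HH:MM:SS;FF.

Each 10-minute DF block holds 10 × 60 × 30 − 9 × 2 = 17982 frames. 28197 ÷ 17982 → 1 full block, remainder 10215.
Within the partial block the first minute is 1800 frames and each further minute 1798, so 5 further minute boundaries passed. Total skipped labels = 18 × 1 + 2 × 5 = 28.
Non-drop label index = 28197 + 28 = 28225; at 30 labels/s that is 00:15:40:25, i.e. DF 00:15:40;25.

00:15:40;25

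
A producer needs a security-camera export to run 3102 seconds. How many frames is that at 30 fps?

Frames = 3102 × 30 = 93060.

93060 frames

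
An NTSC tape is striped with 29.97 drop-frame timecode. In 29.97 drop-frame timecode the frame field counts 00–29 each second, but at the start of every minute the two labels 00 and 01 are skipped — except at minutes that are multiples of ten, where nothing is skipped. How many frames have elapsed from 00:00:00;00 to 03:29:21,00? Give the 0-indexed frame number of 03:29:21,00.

376452

As if non-drop at 30 labels/s: (3 × 3600 + 29 × 60 + 21) × 30 + 0 = 376830.
Minute boundaries passed: 209; those not divisible by 10: 209 − 20 = 189; dropped labels = 2 × 189 = 378.
Actual frame index = 376830 − 378 = 376452.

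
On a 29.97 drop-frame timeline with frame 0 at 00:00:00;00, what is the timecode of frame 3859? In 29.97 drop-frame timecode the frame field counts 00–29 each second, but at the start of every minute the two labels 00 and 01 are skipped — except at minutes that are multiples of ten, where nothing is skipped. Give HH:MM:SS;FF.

Each 10-minute DF block holds 10 × 60 × 30 − 9 × 2 = 17982 frames. 3859 ÷ 17982 → 0 full blocks, remainder 3859.
Within the partial block the first minute is 1800 frames and each further minute 1798, so 2 further minute boundaries passed. Total skipped labels = 18 × 0 + 2 × 2 = 4.
Non-drop label index = 3859 + 4 = 3863; at 30 labels/s that is 00:02:08:23, i.e. DF 00:02:08;23.

00:02:08;23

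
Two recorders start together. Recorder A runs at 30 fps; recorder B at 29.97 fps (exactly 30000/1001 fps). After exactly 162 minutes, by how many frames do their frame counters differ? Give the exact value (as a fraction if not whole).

162 min = 9720 s.
A emits 30 × 9720 = 291600 frames; B emits 30000/1001 × 9720 = 291600000/1001.
Difference = 291600/1001 frames (≈ 291.3087); B is behind A.

291600/1001 frames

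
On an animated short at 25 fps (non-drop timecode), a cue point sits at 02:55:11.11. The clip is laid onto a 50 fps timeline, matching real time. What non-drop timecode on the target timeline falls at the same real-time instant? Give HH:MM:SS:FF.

Source frame index: (2×3600 + 55×60 + 11) × 25 + 11 = 262786.
Real time: 262786 / (25) = 262786/25 s.
Target frame: (262786/25) × (50) = 525572.
At 50 labels/s: frame 525572 → 02:55:11:22.

02:55:11:22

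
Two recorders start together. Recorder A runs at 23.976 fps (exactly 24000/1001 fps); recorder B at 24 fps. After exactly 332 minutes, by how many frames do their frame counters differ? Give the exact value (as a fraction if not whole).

332 min = 19920 s.
A emits 24000/1001 × 19920 = 478080000/1001 frames; B emits 24 × 19920 = 478080.
Difference = 478080/1001 frames (≈ 477.6024); B is ahead of A.

478080/1001 frames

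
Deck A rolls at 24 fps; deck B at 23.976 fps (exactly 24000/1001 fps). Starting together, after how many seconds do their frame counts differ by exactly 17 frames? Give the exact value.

The gap grows by |24000/1001 − 24| = 24/1001 frames per second.
Time for a 17-frame gap: 17 ÷ (24/1001) = 17017/24 s.

17017/24 seconds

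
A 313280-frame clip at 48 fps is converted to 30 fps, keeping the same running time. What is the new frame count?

Target frames = source frames × (target rate / source rate) = 313280 × (30)/(48) = 313280 × 5/8 = 195800.

195800 frames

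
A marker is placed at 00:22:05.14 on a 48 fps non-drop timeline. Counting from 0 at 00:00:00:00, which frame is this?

Total seconds to the label: (0 × 3600 + 22 × 60 + 5) = 1325.
Frame index = 1325 × 48 + 14 = 63614.

63614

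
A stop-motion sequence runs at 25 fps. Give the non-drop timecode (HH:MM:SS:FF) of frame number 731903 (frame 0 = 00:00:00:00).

731903 ÷ 25 = 29276 full seconds, remainder 3 frames.
29276 s = 8 h 7 min 56 s.
Timecode: 08:07:56:03.

08:07:56:03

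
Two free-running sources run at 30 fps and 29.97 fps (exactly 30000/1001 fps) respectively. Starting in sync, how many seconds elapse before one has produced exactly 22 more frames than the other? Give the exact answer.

11011/15 seconds

The gap grows by |30000/1001 − 30| = 30/1001 frames per second.
Time for a 22-frame gap: 22 ÷ (30/1001) = 11011/15 s.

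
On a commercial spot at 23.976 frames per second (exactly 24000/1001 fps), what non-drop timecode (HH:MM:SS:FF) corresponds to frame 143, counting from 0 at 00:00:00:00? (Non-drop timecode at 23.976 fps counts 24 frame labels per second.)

00:00:05:23

143 ÷ 24 = 5 full seconds, remainder 23 frames.
5 s = 0 h 0 min 5 s.
Timecode: 00:00:05:23.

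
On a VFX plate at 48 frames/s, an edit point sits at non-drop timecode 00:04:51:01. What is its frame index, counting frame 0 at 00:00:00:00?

frame 13969

Total seconds to the label: (0 × 3600 + 4 × 60 + 51) = 291.
Frame index = 291 × 48 + 1 = 13969.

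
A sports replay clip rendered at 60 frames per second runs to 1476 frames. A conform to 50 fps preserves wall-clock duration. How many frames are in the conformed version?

1230 frames

Target frames = source frames × (target rate / source rate) = 1476 × (50)/(60) = 1476 × 5/6 = 1230.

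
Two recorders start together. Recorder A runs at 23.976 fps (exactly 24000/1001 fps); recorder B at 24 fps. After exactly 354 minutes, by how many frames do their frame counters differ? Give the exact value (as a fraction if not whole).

509760/1001 frames

354 min = 21240 s.
A emits 24000/1001 × 21240 = 509760000/1001 frames; B emits 24 × 21240 = 509760.
Difference = 509760/1001 frames (≈ 509.2507); B is ahead of A.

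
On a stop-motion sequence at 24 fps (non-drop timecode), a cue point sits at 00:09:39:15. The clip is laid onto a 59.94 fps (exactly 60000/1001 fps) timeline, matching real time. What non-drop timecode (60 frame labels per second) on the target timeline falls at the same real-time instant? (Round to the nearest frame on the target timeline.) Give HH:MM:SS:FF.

00:09:39:03

Source frame index: (0×3600 + 9×60 + 39) × 24 + 15 = 13911.
Real time: 13911 / (24) = 4637/8 s.
Target frame: (4637/8) × (60000/1001) = 34777500/1001 ≈ 34742.757 → 34743.
At 60 labels/s: frame 34743 → 00:09:39:03.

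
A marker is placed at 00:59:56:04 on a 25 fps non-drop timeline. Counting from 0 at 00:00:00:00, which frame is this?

Total seconds to the label: (0 × 3600 + 59 × 60 + 56) = 3596.
Frame index = 3596 × 25 + 4 = 89904.

frame 89904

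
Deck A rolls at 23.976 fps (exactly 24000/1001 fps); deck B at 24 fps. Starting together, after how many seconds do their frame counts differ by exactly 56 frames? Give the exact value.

The gap grows by |24 − 24000/1001| = 24/1001 frames per second.
Time for a 56-frame gap: 56 ÷ (24/1001) = 7007/3 s.

7007/3 seconds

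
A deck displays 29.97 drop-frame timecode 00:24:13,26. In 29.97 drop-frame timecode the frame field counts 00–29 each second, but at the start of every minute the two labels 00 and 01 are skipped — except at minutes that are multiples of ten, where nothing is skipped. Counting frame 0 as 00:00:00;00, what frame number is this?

43572

Complete 10-minute blocks: 2, each 17982 frames → 35964.
Remaining 4 whole minutes in the current block: 1800 + 3 × 1798 = 7194 frames.
Within the current minute: 13 × 30 + 26 − 2 = 414 (labels ;00/;01 skipped at this minute). Total = 35964 + 7194 + 414 = 43572.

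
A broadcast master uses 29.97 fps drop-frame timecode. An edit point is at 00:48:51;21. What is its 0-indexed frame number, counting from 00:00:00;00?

Complete 10-minute blocks: 4, each 17982 frames → 71928.
Remaining 8 whole minutes in the current block: 1800 + 7 × 1798 = 14386 frames.
Within the current minute: 51 × 30 + 21 − 2 = 1549 (labels ;00/;01 skipped at this minute). Total = 71928 + 14386 + 1549 = 87863.

87863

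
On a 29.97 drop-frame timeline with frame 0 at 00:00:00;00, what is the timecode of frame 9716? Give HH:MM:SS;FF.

Each 10-minute DF block holds 10 × 60 × 30 − 9 × 2 = 17982 frames. 9716 ÷ 17982 → 0 full blocks, remainder 9716.
Within the partial block the first minute is 1800 frames and each further minute 1798, so 5 further minute boundaries passed. Total skipped labels = 18 × 0 + 2 × 5 = 10.
Non-drop label index = 9716 + 10 = 9726; at 30 labels/s that is 00:05:24:06, i.e. DF 00:05:24;06.

00:05:24;06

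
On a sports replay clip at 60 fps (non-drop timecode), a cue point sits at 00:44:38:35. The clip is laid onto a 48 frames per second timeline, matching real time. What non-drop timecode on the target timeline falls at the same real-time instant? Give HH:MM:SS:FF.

Source frame index: (0×3600 + 44×60 + 38) × 60 + 35 = 160715.
Real time: 160715 / (60) = 32143/12 s.
Target frame: (32143/12) × (48) = 128572.
At 48 labels/s: frame 128572 → 00:44:38:28.

00:44:38:28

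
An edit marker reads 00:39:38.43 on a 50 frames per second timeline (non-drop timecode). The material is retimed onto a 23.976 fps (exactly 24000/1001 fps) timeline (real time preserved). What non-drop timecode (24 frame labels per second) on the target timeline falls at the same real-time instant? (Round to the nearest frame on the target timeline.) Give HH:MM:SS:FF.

00:39:36:12

Source frame index: (0×3600 + 39×60 + 38) × 50 + 43 = 118943.
Real time: 118943 / (50) = 118943/50 s.
Target frame: (118943/50) × (24000/1001) = 5190240/91 ≈ 57035.604 → 57036.
At 24 labels/s: frame 57036 → 00:39:36:12.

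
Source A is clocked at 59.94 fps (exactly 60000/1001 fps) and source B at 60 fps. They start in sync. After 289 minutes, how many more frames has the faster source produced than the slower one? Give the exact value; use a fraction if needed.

289 min = 17340 s.
A emits 60000/1001 × 17340 = 1040400000/1001 frames; B emits 60 × 17340 = 1040400.
Difference = 1040400/1001 frames (≈ 1039.3606); B is ahead of A.

1040400/1001 frames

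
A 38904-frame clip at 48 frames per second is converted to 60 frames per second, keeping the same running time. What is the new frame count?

Target frames = source frames × (target rate / source rate) = 38904 × (60)/(48) = 38904 × 5/4 = 48630.

48630 frames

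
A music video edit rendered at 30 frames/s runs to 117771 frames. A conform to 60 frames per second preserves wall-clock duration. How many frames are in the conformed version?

Frames at target rate = 117771 × (60) / (30) = 235542.

235542 frames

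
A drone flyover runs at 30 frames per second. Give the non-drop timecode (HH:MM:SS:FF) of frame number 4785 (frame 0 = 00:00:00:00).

00:02:39:15

4785 ÷ 30 = 159 full seconds, remainder 15 frames.
159 s = 0 h 2 min 39 s.
Timecode: 00:02:39:15.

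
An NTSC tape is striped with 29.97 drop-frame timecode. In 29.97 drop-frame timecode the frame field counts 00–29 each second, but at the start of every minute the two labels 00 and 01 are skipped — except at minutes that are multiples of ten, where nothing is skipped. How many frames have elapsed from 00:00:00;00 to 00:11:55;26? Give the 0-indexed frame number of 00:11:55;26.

Complete 10-minute blocks: 1, each 17982 frames → 17982.
Remaining 1 whole minute in the current block: 1800 + 0 × 1798 = 1800 frames.
Within the current minute: 55 × 30 + 26 − 2 = 1674 (labels ;00/;01 skipped at this minute). Total = 17982 + 1800 + 1674 = 21456.

21456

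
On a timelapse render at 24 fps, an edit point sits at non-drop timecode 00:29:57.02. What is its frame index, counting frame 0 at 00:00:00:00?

Total seconds to the label: (0 × 3600 + 29 × 60 + 57) = 1797.
Frame index = 1797 × 24 + 2 = 43130.

frame 43130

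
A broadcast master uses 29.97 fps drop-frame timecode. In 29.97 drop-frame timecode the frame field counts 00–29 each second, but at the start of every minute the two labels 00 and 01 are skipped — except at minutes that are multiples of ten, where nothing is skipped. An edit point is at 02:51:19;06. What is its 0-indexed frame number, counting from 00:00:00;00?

Complete 10-minute blocks: 17, each 17982 frames → 305694.
Remaining 1 whole minute in the current block: 1800 + 0 × 1798 = 1800 frames.
Within the current minute: 19 × 30 + 6 − 2 = 574 (labels ;00/;01 skipped at this minute). Total = 305694 + 1800 + 574 = 308068.

308068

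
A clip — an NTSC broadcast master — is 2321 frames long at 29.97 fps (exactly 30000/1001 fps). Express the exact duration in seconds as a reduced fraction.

2323321/30000 seconds

Running time = 2321 ÷ (30000/1001) = 2321 × 1001/30000 = 2323321/30000 s.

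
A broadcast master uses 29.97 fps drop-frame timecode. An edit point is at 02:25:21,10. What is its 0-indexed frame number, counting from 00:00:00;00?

261378

As if non-drop at 30 labels/s: (2 × 3600 + 25 × 60 + 21) × 30 + 10 = 261640.
Minute boundaries passed: 145; those not divisible by 10: 145 − 14 = 131; dropped labels = 2 × 131 = 262.
Actual frame index = 261640 − 262 = 261378.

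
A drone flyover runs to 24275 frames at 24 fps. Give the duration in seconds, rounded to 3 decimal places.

1011.458 seconds

Running time = 24275 × 1/24 = 24275/24 s ≈ 1011.458 s.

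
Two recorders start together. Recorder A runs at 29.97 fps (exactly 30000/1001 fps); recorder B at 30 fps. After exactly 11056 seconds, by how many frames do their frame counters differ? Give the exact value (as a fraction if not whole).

331680/1001 frames

A emits 30000/1001 × 11056 = 331680000/1001 frames; B emits 30 × 11056 = 331680.
Difference = 331680/1001 frames (≈ 331.3487); B is ahead of A.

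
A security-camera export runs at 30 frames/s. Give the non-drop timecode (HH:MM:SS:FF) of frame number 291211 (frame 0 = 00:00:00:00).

291211 ÷ 30 = 9707 full seconds, remainder 1 frame.
9707 s = 2 h 41 min 47 s.
Timecode: 02:41:47:01.

02:41:47:01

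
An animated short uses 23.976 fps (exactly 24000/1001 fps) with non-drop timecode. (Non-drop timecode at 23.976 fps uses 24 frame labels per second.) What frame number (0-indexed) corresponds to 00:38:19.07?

frame 55183

Total seconds to the label: (0 × 3600 + 38 × 60 + 19) = 2299.
Frame index = 2299 × 24 + 7 = 55183.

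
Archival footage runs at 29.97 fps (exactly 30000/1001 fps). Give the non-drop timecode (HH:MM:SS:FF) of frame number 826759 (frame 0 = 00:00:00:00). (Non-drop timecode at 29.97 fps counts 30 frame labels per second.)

07:39:18:19

826759 ÷ 30 = 27558 full seconds, remainder 19 frames.
27558 s = 7 h 39 min 18 s.
Timecode: 07:39:18:19.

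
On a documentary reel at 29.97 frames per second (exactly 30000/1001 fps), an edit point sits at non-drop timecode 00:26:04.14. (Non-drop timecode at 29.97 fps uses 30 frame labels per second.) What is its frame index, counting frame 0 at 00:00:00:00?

Total seconds to the label: (0 × 3600 + 26 × 60 + 4) = 1564.
Frame index = 1564 × 30 + 14 = 46934.

frame 46934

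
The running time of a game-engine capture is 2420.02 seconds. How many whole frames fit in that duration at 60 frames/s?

145201 frames

Frames = 2420.02 × 60 = 726006/5 ≈ 145201.2000.
Complete frames: 145201.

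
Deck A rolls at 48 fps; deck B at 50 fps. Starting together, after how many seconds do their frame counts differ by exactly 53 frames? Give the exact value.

The gap grows by |50 − 48| = 2 frames per second.
Time for a 53-frame gap: 53 ÷ (2) = 26.5 s.

26.5 seconds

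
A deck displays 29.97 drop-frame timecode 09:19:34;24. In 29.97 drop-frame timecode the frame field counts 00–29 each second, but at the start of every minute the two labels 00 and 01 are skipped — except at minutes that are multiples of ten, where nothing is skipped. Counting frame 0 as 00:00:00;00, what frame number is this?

1006236

As if non-drop at 30 labels/s: (9 × 3600 + 19 × 60 + 34) × 30 + 24 = 1007244.
Minute boundaries passed: 559; those not divisible by 10: 559 − 55 = 504; dropped labels = 2 × 504 = 1008.
Actual frame index = 1007244 − 1008 = 1006236.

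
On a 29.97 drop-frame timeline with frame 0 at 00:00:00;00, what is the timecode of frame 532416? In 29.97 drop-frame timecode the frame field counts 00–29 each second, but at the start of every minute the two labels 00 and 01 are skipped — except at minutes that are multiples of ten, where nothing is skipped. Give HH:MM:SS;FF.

04:56:05;00

Each 10-minute DF block holds 10 × 60 × 30 − 9 × 2 = 17982 frames. 532416 ÷ 17982 → 29 full blocks, remainder 10938.
Within the partial block the first minute is 1800 frames and each further minute 1798, so 6 further minute boundaries passed. Total skipped labels = 18 × 29 + 2 × 6 = 534.
Non-drop label index = 532416 + 534 = 532950; at 30 labels/s that is 04:56:05:00, i.e. DF 04:56:05;00.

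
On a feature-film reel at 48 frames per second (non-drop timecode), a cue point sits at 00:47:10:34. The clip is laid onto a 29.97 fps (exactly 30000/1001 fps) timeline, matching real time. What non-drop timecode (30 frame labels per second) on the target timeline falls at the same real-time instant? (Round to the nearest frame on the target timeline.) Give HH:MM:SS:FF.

00:47:07:26

Source frame index: (0×3600 + 47×60 + 10) × 48 + 34 = 135874.
Real time: 135874 / (48) = 67937/24 s.
Target frame: (67937/24) × (30000/1001) = 84921250/1001 ≈ 84836.414 → 84836.
At 30 labels/s: frame 84836 → 00:47:07:26.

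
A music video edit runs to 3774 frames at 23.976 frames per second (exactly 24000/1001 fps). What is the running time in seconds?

Running time = 3774 / (24000/1001) = 157.40725 s.

157.40725 seconds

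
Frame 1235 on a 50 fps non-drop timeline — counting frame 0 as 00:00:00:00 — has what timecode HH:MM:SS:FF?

1235 ÷ 50 = 24 full seconds, remainder 35 frames.
24 s = 0 h 0 min 24 s.
Timecode: 00:00:24:35.

00:00:24:35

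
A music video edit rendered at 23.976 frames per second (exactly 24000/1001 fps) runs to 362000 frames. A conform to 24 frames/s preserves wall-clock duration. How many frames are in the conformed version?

362362 frames

Target frames = source frames × (target rate / source rate) = 362000 × (24)/(24000/1001) = 362000 × 1001/1000 = 362362.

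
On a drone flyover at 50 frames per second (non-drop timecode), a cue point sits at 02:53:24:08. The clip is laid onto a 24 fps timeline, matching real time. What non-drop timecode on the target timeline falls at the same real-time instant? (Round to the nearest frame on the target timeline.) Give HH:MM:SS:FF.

Source frame index: (2×3600 + 53×60 + 24) × 50 + 8 = 520208.
Real time: 520208 / (50) = 260104/25 s.
Target frame: (260104/25) × (24) = 6242496/25 ≈ 249699.840 → 249700.
At 24 labels/s: frame 249700 → 02:53:24:04.

02:53:24:04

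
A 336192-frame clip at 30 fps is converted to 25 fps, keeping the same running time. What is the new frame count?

Target frames = source frames × (target rate / source rate) = 336192 × (25)/(30) = 336192 × 5/6 = 280160.

280160 frames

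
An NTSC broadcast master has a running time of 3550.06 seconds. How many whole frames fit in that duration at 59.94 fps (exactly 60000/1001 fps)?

Frames = 3550.06 × 60000/1001 = 213003600/1001 ≈ 212790.8092.
Complete frames: 212790.

212790 frames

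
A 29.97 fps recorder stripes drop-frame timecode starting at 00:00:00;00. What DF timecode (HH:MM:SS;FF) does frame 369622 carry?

03:25:33;02

Each 10-minute DF block holds 10 × 60 × 30 − 9 × 2 = 17982 frames. 369622 ÷ 17982 → 20 full blocks, remainder 9982.
Within the partial block the first minute is 1800 frames and each further minute 1798, so 5 further minute boundaries passed. Total skipped labels = 18 × 20 + 2 × 5 = 370.
Non-drop label index = 369622 + 370 = 369992; at 30 labels/s that is 03:25:33:02, i.e. DF 03:25:33;02.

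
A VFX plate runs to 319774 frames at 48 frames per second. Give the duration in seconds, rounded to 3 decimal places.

Running time = 319774 × 1/48 = 159887/24 s ≈ 6661.958 s.

6661.958 seconds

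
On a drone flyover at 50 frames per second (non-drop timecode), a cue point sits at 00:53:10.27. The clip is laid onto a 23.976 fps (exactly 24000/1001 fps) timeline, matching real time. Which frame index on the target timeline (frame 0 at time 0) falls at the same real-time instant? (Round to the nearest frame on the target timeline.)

Source frame index: (0×3600 + 53×60 + 10) × 50 + 27 = 159527.
Real time: 159527 / (50) = 159527/50 s.
Target frame: (159527/50) × (24000/1001) = 76572960/1001 ≈ 76496.464 → 76496.

frame 76496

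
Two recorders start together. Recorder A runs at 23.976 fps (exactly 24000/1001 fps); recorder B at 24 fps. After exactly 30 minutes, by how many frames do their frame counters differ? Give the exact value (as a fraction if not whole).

43200/1001 frames

30 min = 1800 s.
A emits 24000/1001 × 1800 = 43200000/1001 frames; B emits 24 × 1800 = 43200.
Difference = 43200/1001 frames (≈ 43.1568); B is ahead of A.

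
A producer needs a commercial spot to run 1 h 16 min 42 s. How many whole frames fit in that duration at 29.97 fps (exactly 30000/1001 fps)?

1 h 16 min 42 s = 4602 s.
Frames = 4602 × 30000/1001 = 10620000/77 ≈ 137922.0779.
Complete frames: 137922.

137922 frames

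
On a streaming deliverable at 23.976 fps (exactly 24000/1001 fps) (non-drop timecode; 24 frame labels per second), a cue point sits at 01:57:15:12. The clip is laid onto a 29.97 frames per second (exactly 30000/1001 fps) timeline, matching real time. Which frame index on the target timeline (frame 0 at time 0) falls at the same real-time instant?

Source frame index: (1×3600 + 57×60 + 15) × 24 + 12 = 168852.
Real time: 168852 / (24000/1001) = 14085071/2000 s.
Target frame: (14085071/2000) × (30000/1001) = 211065.

frame 211065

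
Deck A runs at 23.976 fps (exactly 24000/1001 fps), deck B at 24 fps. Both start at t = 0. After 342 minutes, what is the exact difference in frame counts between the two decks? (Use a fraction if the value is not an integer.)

492480/1001 frames

342 min = 20520 s.
A emits 24000/1001 × 20520 = 492480000/1001 frames; B emits 24 × 20520 = 492480.
Difference = 492480/1001 frames (≈ 491.9880); B is ahead of A.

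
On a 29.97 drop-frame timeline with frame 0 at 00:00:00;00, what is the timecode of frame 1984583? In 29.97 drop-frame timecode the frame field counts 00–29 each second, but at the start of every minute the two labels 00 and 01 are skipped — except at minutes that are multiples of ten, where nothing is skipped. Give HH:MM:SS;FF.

Ten DF minutes hold 17982 frames, so frame 1984583 lies in block 110 (frames 1978020–1996001) with 6563 frames into that block.
The block's first minute is 1800 frames and the rest 1798 each; 6563 frames reaches minute 3, so 110 × 18 + 3 × 2 = 1986 labels have been skipped so far.
Adding those back, label number 1984583 + 1986 = 1986569 at 30 labels/s is 66218 s + 29 f = 18 h 23 min 38 s frame 29, i.e. 18:23:38;29.

18:23:38;29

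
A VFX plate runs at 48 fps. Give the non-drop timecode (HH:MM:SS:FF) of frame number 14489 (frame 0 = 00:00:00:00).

14489 ÷ 48 = 301 full seconds, remainder 41 frames.
301 s = 0 h 5 min 1 s.
Timecode: 00:05:01:41.

00:05:01:41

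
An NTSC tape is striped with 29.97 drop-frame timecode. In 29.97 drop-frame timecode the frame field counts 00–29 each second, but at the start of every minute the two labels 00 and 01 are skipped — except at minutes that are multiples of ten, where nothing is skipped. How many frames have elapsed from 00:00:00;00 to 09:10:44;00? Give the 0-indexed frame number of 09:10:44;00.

As if non-drop at 30 labels/s: (9 × 3600 + 10 × 60 + 44) × 30 + 0 = 991320.
Minute boundaries passed: 550; those not divisible by 10: 550 − 55 = 495; dropped labels = 2 × 495 = 990.
Actual frame index = 991320 − 990 = 990330.

990330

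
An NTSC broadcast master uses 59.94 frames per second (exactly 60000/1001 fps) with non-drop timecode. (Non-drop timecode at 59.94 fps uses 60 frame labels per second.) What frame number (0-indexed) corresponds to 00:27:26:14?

frame 98774

Total seconds to the label: (0 × 3600 + 27 × 60 + 26) = 1646.
Frame index = 1646 × 60 + 14 = 98774.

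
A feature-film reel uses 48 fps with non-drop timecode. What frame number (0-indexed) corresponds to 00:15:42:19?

Total seconds to the label: (0 × 3600 + 15 × 60 + 42) = 942.
Frame index = 942 × 48 + 19 = 45235.

frame 45235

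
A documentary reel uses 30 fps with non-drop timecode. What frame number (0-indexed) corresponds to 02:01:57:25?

Total seconds to the label: (2 × 3600 + 1 × 60 + 57) = 7317.
Frame index = 7317 × 30 + 25 = 219535.

frame 219535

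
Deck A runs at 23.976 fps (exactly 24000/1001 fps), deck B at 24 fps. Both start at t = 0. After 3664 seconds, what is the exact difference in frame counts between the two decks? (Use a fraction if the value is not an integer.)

87936/1001 frames

A emits 24000/1001 × 3664 = 87936000/1001 frames; B emits 24 × 3664 = 87936.
Difference = 87936/1001 frames (≈ 87.8482); B is ahead of A.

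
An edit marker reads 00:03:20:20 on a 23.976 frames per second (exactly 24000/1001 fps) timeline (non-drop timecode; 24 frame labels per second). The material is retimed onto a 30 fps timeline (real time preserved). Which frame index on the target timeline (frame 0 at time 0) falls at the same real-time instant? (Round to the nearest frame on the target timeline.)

Source frame index: (0×3600 + 3×60 + 20) × 24 + 20 = 4820.
Real time: 4820 / (24000/1001) = 241241/1200 s.
Target frame: (241241/1200) × (30) = 241241/40 ≈ 6031.025 → 6031.

frame 6031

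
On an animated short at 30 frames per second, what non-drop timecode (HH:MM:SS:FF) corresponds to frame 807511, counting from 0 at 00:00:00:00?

807511 ÷ 30 = 26917 full seconds, remainder 1 frame.
26917 s = 7 h 28 min 37 s.
Timecode: 07:28:37:01.

07:28:37:01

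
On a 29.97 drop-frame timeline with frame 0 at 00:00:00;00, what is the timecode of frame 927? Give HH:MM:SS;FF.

00:00:30;27

Each 10-minute DF block holds 10 × 60 × 30 − 9 × 2 = 17982 frames. 927 ÷ 17982 → 0 full blocks, remainder 927.
Within the partial block the first minute is 1800 frames and each further minute 1798, so 0 further minute boundaries passed. Total skipped labels = 18 × 0 + 2 × 0 = 0.
Non-drop label index = 927 + 0 = 927; at 30 labels/s that is 00:00:30:27, i.e. DF 00:00:30;27.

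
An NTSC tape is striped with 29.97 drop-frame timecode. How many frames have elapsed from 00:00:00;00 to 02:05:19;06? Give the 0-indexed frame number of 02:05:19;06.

As if non-drop at 30 labels/s: (2 × 3600 + 5 × 60 + 19) × 30 + 6 = 225576.
Minute boundaries passed: 125; those not divisible by 10: 125 − 12 = 113; dropped labels = 2 × 113 = 226.
Actual frame index = 225576 − 226 = 225350.

225350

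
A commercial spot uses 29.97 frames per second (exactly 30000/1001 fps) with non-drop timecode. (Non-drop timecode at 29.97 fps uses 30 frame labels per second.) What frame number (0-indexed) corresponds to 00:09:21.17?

Total seconds to the label: (0 × 3600 + 9 × 60 + 21) = 561.
Frame index = 561 × 30 + 17 = 16847.

16847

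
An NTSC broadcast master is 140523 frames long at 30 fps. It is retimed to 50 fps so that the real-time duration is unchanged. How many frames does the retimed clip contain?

234205 frames

Target frames = source frames × (target rate / source rate) = 140523 × (50)/(30) = 140523 × 5/3 = 234205.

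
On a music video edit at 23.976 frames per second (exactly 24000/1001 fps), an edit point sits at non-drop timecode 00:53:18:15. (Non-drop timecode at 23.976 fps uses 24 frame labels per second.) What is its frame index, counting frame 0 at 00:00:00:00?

Total seconds to the label: (0 × 3600 + 53 × 60 + 18) = 3198.
Frame index = 3198 × 24 + 15 = 76767.

frame 76767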